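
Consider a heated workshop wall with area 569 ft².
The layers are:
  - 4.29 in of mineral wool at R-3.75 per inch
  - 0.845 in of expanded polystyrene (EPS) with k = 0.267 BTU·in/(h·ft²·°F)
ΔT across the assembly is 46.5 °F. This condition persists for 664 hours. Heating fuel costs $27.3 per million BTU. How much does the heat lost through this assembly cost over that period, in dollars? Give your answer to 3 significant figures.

4.29 × 3.75 = 16.09
0.845/0.267 = 3.165
R_total = 16.09 + 3.165 = 19.25 ft²·°F·h/BTU
Q = 569 × 46.5 / 19.25 = 1374 BTU/h
E = 1374 × 664 = 912500 BTU
Cost = 912500/10⁶ × 27.3 = $24.91

24.9 dollars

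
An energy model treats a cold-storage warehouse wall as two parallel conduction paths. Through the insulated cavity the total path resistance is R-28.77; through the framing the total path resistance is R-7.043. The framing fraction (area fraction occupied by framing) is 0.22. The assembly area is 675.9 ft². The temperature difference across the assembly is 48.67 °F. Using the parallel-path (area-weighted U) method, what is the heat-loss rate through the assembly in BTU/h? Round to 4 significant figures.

1919 BTU/h

U_eff = 0.78/28.77 + 0.22/7.043 = 0.027112 + 0.031237 = 0.058348
R_eff = 1/U_eff = 17.138 ft²·°F·h/BTU
Q = 675.9 × 48.67 / 17.138 = 1919.4 BTU/h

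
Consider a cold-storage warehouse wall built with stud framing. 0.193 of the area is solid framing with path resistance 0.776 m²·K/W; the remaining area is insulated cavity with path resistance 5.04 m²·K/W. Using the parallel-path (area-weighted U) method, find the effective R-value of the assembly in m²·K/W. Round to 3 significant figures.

2.45 m²·K/W

U_eff = 0.807/5.04 + 0.193/0.776 = 0.1601 + 0.2487 = 0.4088
R_eff = 1/U_eff = 2.446 m²·K/W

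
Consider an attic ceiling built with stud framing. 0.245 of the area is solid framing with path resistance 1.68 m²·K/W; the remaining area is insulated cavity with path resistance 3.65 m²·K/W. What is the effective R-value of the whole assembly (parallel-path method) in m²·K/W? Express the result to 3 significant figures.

2.84 m²·K/W

U_eff = 0.755/3.65 + 0.245/1.68 = 0.2068 + 0.1458 = 0.3527
R_eff = 1/U_eff = 2.835 m²·K/W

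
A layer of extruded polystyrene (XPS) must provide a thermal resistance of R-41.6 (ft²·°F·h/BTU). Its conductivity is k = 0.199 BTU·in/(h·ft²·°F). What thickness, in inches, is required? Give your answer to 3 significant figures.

8.28 in

L = R × k = 41.6 × 0.199 = 8.278 in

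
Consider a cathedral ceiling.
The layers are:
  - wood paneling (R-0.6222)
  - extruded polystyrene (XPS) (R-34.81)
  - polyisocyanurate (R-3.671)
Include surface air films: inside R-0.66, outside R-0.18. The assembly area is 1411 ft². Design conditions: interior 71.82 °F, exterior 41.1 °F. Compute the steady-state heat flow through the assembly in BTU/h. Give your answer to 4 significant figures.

R_total = 0.66 + 0.6222 + 34.81 + 3.671 + 0.18 = 39.943 ft²·°F·h/BTU
Q = A·ΔT/R = 1411 × (71.82 − 41.1) / 39.943 = 1085.2 BTU/h

1085 BTU/h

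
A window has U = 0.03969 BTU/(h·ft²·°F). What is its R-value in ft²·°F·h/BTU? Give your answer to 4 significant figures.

R = 1/U = 1/0.03969 = 25.195

25.20 ft²·°F·h/BTU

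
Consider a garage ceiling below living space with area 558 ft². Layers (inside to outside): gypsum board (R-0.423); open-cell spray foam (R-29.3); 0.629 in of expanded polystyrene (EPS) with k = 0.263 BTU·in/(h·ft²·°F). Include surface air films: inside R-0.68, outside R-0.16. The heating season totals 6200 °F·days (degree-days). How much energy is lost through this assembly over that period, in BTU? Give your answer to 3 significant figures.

0.629/0.263 = 2.392
R_total = 0.68 + 0.423 + 29.3 + 2.392 + 0.16 = 32.95 ft²·°F·h/BTU
E = A × HDD × 24 / R = 558 × 6200 × 24 / 32.95 = 2520000 BTU

2520000 BTU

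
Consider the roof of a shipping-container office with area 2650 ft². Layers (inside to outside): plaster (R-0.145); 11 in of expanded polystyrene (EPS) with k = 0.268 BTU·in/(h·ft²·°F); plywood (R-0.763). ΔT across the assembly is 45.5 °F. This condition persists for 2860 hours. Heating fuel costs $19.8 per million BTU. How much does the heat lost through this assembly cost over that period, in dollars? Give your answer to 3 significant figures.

163 dollars

11/0.268 = 41.04
R_total = 0.145 + 41.04 + 0.763 = 41.95 ft²·°F·h/BTU
Q = 2650 × 45.5 / 41.95 = 2874 BTU/h
E = 2874 × 2860 = 8220000 BTU
Cost = 8220000/10⁶ × 19.8 = $162.8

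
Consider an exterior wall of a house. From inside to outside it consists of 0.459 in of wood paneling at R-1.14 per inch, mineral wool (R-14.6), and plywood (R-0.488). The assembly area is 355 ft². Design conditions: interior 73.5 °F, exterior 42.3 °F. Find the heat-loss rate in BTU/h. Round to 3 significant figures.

0.459 × 1.14 = 0.5233
R_total = 0.5233 + 14.6 + 0.488 = 15.61 ft²·°F·h/BTU
Q = A·ΔT/R = 355 × (73.5 − 42.3) / 15.61 = 709.5 BTU/h

709 BTU/h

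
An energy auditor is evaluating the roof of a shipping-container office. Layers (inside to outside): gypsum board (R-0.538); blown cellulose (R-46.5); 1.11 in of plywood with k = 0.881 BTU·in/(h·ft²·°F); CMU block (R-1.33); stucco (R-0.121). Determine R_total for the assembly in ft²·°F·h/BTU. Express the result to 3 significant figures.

1.11/0.881 = 1.26
R_total = 0.538 + 46.5 + 1.26 + 1.33 + 0.121 = 49.75 ft²·°F·h/BTU

49.7 ft²·°F·h/BTU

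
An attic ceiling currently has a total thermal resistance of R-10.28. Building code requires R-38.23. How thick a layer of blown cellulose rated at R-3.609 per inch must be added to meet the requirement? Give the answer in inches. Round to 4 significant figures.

7.745 in

ΔR = 38.23 − 10.28 = 27.95 ft²·°F·h/BTU
L = ΔR / (R/in) = 27.95/3.609 = 7.7445 in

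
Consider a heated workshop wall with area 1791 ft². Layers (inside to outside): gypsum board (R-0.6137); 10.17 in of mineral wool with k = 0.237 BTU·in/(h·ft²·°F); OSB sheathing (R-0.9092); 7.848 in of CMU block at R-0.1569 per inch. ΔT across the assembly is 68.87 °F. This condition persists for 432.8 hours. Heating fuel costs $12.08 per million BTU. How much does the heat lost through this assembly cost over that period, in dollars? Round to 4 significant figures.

10.17/0.237 = 42.911
7.848 × 0.1569 = 1.2314
R_total = 0.6137 + 42.911 + 0.9092 + 1.2314 = 45.666 ft²·°F·h/BTU
Q = 1791 × 68.87 / 45.666 = 2701.1 BTU/h
E = 2701.1 × 432.8 = 1169000 BTU
Cost = 1169000/10⁶ × 12.08 = $14.122

14.12 dollars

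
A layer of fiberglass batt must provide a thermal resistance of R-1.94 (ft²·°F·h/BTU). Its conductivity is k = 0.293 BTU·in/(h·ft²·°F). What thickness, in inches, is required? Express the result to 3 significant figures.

L = R × k = 1.94 × 0.293 = 0.5684 in

0.568 in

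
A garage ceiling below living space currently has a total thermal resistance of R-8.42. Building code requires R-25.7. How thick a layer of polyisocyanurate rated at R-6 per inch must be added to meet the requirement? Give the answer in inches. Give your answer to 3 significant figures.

2.88 in

ΔR = 25.7 − 8.42 = 17.28 ft²·°F·h/BTU
L = ΔR / (R/in) = 17.28/6 = 2.88 in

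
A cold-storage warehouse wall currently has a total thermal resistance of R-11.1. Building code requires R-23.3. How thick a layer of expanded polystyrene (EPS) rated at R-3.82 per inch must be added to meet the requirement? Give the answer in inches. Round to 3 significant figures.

3.19 in

ΔR = 23.3 − 11.1 = 12.2 ft²·°F·h/BTU
L = ΔR / (R/in) = 12.2/3.82 = 3.194 in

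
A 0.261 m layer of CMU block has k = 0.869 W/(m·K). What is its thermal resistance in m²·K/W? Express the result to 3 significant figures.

0.300 m²·K/W

R = L/k = 0.261/0.869 = 0.3003 m²·K/W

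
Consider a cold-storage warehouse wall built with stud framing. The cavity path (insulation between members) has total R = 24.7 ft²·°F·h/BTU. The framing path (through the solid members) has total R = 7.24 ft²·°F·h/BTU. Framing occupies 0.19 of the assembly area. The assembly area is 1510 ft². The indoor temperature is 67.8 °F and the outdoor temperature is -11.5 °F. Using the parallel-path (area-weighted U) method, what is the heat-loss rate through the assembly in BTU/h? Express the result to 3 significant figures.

U_eff = 0.81/24.7 + 0.19/7.24 = 0.03279 + 0.02624 = 0.05904
R_eff = 1/U_eff = 16.94 ft²·°F·h/BTU
Q = 1510 × (67.8 − (-11.5)) / 16.94 = 7069 BTU/h

7070 BTU/h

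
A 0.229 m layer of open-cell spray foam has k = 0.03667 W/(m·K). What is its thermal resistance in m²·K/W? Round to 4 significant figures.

R = L/k = 0.229/0.03667 = 6.2449 m²·K/W

6.245 m²·K/W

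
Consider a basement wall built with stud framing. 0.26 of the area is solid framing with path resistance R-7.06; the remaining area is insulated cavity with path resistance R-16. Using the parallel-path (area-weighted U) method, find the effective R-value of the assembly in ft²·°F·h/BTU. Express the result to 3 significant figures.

U_eff = 0.74/16 + 0.26/7.06 = 0.04625 + 0.03683 = 0.08308
R_eff = 1/U_eff = 12.04 ft²·°F·h/BTU

12.0 ft²·°F·h/BTU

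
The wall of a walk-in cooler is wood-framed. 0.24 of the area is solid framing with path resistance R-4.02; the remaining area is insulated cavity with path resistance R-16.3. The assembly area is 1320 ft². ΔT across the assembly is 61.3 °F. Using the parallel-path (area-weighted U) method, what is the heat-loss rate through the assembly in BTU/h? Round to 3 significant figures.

U_eff = 0.76/16.3 + 0.24/4.02 = 0.04663 + 0.0597 = 0.1063
R_eff = 1/U_eff = 9.405 ft²·°F·h/BTU
Q = 1320 × 61.3 / 9.405 = 8604 BTU/h

8600 BTU/h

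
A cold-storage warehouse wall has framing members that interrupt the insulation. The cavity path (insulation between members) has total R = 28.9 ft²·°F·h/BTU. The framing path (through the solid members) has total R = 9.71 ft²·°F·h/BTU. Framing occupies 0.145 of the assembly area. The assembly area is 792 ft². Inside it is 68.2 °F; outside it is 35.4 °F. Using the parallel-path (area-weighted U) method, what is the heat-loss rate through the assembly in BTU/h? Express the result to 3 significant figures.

U_eff = 0.855/28.9 + 0.145/9.71 = 0.02958 + 0.01493 = 0.04452
R_eff = 1/U_eff = 22.46 ft²·°F·h/BTU
Q = 792 × (68.2 − 35.4) / 22.46 = 1156 BTU/h

1160 BTU/h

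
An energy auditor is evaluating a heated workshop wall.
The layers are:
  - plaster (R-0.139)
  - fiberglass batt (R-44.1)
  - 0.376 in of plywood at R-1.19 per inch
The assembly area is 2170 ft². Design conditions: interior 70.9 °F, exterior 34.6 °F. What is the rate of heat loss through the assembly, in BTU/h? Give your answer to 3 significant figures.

0.376 × 1.19 = 0.4474
R_total = 0.139 + 44.1 + 0.4474 = 44.69 ft²·°F·h/BTU
Q = A·ΔT/R = 2170 × (70.9 − 34.6) / 44.69 = 1763 BTU/h

1760 BTU/h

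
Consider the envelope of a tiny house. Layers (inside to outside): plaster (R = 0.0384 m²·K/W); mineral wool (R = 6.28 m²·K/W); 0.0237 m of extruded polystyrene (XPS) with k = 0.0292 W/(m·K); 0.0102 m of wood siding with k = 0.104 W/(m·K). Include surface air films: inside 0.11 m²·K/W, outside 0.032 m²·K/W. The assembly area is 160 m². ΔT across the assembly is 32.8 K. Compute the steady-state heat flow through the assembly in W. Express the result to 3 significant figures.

0.0237/0.0292 = 0.8116
0.0102/0.104 = 0.09808
R_total = 0.11 + 0.0384 + 6.28 + 0.8116 + 0.09808 + 0.032 = 7.37 m²·K/W
Q = A·ΔT/R = 160 × 32.8 / 7.37 = 712.1 W

712 W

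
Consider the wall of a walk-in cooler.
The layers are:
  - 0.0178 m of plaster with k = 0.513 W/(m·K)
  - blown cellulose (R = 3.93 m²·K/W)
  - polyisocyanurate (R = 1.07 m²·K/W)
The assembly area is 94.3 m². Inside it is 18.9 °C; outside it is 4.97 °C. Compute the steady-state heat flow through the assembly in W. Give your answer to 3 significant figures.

261 W

0.0178/0.513 = 0.0347
R_total = 0.0347 + 3.93 + 1.07 = 5.035 m²·K/W
Q = A·ΔT/R = 94.3 × (18.9 − 4.97) / 5.035 = 260.9 W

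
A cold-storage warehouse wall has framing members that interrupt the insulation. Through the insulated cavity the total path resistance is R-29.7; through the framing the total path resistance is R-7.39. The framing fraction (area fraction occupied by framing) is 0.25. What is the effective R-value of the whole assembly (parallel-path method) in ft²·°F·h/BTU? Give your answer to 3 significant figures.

16.9 ft²·°F·h/BTU

U_eff = 0.75/29.7 + 0.25/7.39 = 0.02525 + 0.03383 = 0.05908
R_eff = 1/U_eff = 16.93 ft²·°F·h/BTU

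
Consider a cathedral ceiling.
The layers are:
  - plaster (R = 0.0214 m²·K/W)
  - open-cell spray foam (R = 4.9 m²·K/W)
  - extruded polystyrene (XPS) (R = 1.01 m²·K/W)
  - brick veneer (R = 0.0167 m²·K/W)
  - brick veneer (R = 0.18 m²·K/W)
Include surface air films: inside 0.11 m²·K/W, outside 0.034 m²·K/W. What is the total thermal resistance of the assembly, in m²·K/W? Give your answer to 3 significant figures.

R_total = 0.11 + 0.0214 + 4.9 + 1.01 + 0.0167 + 0.18 + 0.034 = 6.272 m²·K/W

6.27 m²·K/W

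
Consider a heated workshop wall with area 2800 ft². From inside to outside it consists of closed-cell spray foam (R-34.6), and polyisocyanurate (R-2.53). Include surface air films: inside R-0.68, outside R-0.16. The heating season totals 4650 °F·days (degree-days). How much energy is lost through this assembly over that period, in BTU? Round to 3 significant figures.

8230000 BTU

R_total = 0.68 + 34.6 + 2.53 + 0.16 = 37.97 ft²·°F·h/BTU
E = A × HDD × 24 / R = 2800 × 4650 × 24 / 37.97 = 8230000 BTU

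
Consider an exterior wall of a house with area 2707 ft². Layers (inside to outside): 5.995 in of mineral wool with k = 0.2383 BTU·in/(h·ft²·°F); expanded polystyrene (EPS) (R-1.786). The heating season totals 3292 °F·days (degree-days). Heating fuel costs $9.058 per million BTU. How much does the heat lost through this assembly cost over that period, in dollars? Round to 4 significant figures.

71.90 dollars

5.995/0.2383 = 25.157
R_total = 25.157 + 1.786 = 26.943 ft²·°F·h/BTU
E = A × HDD × 24 / R = 2707 × 3292 × 24 / 26.943 = 7937900 BTU
Cost = 7937900/10⁶ × 9.058 = $71.902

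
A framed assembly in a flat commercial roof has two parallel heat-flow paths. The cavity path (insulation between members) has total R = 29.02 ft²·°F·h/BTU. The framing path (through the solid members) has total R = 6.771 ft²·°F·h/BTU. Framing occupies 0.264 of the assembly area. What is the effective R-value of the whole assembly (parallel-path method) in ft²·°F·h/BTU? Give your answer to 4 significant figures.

U_eff = 0.736/29.02 + 0.264/6.771 = 0.025362 + 0.03899 = 0.064352
R_eff = 1/U_eff = 15.54 ft²·°F·h/BTU

15.54 ft²·°F·h/BTU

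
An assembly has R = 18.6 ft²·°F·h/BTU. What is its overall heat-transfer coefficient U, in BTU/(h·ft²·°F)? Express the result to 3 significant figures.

0.0538 BTU/(h·ft²·°F)

U = 1/R = 1/18.6 = 0.05376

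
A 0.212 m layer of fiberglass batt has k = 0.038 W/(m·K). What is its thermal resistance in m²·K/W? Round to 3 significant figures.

5.58 m²·K/W

R = L/k = 0.212/0.038 = 5.579 m²·K/W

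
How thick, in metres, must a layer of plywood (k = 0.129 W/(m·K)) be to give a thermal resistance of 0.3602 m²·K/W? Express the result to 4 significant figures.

L = R·k = 0.3602 × 0.129 = 0.046466 m

0.04647 m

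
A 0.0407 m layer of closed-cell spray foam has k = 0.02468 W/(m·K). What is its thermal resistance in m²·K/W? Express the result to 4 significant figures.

R = L/k = 0.0407/0.02468 = 1.6491 m²·K/W

1.649 m²·K/W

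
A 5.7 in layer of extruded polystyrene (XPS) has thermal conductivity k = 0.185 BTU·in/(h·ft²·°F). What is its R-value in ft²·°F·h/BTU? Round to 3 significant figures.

R = L/k = 5.7/0.185 = 30.81 ft²·°F·h/BTU

30.8 ft²·°F·h/BTU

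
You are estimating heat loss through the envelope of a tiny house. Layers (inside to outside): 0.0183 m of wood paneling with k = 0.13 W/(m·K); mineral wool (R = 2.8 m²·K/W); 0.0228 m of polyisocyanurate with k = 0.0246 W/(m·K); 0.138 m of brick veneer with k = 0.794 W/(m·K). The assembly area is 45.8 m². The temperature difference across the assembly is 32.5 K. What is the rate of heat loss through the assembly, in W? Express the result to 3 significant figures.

0.0183/0.13 = 0.1408
0.0228/0.0246 = 0.9268
0.138/0.794 = 0.1738
R_total = 0.1408 + 2.8 + 0.9268 + 0.1738 = 4.041 m²·K/W
Q = A·ΔT/R = 45.8 × 32.5 / 4.041 = 368.3 W

368 W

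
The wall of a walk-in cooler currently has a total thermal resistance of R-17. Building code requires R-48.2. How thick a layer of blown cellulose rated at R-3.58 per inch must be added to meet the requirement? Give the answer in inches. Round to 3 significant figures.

8.72 in

ΔR = 48.2 − 17 = 31.2 ft²·°F·h/BTU
L = ΔR / (R/in) = 31.2/3.58 = 8.715 in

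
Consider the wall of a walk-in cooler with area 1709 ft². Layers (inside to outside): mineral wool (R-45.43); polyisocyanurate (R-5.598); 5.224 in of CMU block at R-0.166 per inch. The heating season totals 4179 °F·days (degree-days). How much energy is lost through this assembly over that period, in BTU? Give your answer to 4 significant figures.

3303000 BTU

5.224 × 0.166 = 0.86718
R_total = 45.43 + 5.598 + 0.86718 = 51.895 ft²·°F·h/BTU
E = A × HDD × 24 / R = 1709 × 4179 × 24 / 51.895 = 3302900 BTU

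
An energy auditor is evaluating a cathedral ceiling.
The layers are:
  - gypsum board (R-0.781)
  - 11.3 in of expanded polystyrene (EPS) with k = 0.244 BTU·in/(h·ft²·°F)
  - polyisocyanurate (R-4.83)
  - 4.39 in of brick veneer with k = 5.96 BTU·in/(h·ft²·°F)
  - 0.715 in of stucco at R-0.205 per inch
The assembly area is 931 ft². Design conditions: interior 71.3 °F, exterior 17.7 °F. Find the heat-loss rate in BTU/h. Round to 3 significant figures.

945 BTU/h

11.3/0.244 = 46.31
4.39/5.96 = 0.7366
0.715 × 0.205 = 0.1466
R_total = 0.781 + 46.31 + 4.83 + 0.7366 + 0.1466 = 52.81 ft²·°F·h/BTU
Q = A·ΔT/R = 931 × (71.3 − 17.7) / 52.81 = 945 BTU/h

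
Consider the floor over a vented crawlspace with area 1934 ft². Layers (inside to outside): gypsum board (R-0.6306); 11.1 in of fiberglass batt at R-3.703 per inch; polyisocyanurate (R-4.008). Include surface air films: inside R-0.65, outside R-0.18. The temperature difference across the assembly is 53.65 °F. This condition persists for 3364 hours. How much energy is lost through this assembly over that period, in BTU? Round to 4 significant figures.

7495000 BTU

11.1 × 3.703 = 41.103
R_total = 0.65 + 0.6306 + 41.103 + 4.008 + 0.18 = 46.572 ft²·°F·h/BTU
Q = 1934 × 53.65 / 46.572 = 2227.9 BTU/h
E = 2227.9 × 3364 = 7494800 BTU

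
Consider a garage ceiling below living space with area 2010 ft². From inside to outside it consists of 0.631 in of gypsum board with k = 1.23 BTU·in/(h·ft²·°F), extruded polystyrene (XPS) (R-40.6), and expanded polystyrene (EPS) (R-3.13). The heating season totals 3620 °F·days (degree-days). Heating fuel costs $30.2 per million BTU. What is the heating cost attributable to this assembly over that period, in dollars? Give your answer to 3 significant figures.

0.631/1.23 = 0.513
R_total = 0.513 + 40.6 + 3.13 = 44.24 ft²·°F·h/BTU
E = A × HDD × 24 / R = 2010 × 3620 × 24 / 44.24 = 3947000 BTU
Cost = 3947000/10⁶ × 30.2 = $119.2

119 dollars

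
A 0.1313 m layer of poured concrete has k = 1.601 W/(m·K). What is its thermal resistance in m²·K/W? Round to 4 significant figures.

R = L/k = 0.1313/1.601 = 0.082011 m²·K/W

0.08201 m²·K/W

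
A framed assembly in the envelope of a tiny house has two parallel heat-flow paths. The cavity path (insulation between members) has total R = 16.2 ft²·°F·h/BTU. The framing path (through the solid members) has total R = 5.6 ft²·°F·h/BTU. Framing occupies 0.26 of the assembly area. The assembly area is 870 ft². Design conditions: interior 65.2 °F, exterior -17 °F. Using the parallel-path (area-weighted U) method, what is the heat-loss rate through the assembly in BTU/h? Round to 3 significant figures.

6590 BTU/h

U_eff = 0.74/16.2 + 0.26/5.6 = 0.04568 + 0.04643 = 0.09211
R_eff = 1/U_eff = 10.86 ft²·°F·h/BTU
Q = 870 × (65.2 − (-17)) / 10.86 = 6587 BTU/h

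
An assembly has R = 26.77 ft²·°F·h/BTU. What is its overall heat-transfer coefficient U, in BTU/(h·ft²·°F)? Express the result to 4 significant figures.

U = 1/R = 1/26.77 = 0.037355

0.03736 BTU/(h·ft²·°F)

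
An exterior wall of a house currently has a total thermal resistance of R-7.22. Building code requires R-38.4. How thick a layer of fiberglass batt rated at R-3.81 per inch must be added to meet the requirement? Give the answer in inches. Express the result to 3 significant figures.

8.18 in

ΔR = 38.4 − 7.22 = 31.18 ft²·°F·h/BTU
L = ΔR / (R/in) = 31.18/3.81 = 8.184 in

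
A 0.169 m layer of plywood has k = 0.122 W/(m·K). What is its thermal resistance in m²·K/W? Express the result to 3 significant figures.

R = L/k = 0.169/0.122 = 1.385 m²·K/W

1.39 m²·K/W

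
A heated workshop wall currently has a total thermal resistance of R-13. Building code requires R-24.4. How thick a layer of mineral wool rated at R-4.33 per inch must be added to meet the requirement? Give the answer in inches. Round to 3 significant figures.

ΔR = 24.4 − 13 = 11.4 ft²·°F·h/BTU
L = ΔR / (R/in) = 11.4/4.33 = 2.633 in

2.63 in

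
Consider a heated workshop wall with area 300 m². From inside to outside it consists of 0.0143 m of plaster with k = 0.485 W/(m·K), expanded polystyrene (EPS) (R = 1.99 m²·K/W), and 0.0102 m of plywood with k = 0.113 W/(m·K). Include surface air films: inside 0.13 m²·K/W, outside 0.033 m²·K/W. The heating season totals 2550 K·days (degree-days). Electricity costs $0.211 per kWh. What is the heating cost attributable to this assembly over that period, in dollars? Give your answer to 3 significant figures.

1700 dollars

0.0143/0.485 = 0.02948
0.0102/0.113 = 0.09027
R_total = 0.13 + 0.02948 + 1.99 + 0.09027 + 0.033 = 2.273 m²·K/W
E = A × HDD × 24 / R / 1000 = 300 × 2550 × 24 / 2.273 / 1000 = 8078 kWh
Cost = 8078 × 0.211 = $1705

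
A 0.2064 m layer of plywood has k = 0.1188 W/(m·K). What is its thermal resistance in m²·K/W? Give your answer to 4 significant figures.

1.737 m²·K/W

R = L/k = 0.2064/0.1188 = 1.7374 m²·K/W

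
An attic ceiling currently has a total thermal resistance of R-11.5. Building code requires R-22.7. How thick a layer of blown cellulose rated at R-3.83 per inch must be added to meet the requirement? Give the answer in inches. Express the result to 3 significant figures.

ΔR = 22.7 − 11.5 = 11.2 ft²·°F·h/BTU
L = ΔR / (R/in) = 11.2/3.83 = 2.924 in

2.92 in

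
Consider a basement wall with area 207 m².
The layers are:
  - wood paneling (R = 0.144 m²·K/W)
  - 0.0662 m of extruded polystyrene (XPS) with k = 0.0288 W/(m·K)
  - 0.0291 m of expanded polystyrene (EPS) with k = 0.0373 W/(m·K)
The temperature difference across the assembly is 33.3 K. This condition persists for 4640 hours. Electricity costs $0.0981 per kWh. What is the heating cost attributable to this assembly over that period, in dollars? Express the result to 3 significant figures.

974 dollars

0.0662/0.0288 = 2.299
0.0291/0.0373 = 0.7802
R_total = 0.144 + 2.299 + 0.7802 = 3.223 m²·K/W
Q = 207 × 33.3 / 3.223 = 2139 W
E = 2139 W × 4640 h / 1000 = 9924 kWh
Cost = 9924 × 0.0981 = $973.6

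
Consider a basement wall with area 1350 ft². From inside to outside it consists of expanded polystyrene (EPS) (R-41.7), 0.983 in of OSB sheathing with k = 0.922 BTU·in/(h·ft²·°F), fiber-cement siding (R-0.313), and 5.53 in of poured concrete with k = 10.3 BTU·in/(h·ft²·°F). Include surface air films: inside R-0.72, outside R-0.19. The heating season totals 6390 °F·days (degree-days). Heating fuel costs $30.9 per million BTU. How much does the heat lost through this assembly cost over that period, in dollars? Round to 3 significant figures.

144 dollars

0.983/0.922 = 1.066
5.53/10.3 = 0.5369
R_total = 0.72 + 41.7 + 1.066 + 0.313 + 0.5369 + 0.19 = 44.53 ft²·°F·h/BTU
E = A × HDD × 24 / R = 1350 × 6390 × 24 / 44.53 = 4650000 BTU
Cost = 4650000/10⁶ × 30.9 = $143.7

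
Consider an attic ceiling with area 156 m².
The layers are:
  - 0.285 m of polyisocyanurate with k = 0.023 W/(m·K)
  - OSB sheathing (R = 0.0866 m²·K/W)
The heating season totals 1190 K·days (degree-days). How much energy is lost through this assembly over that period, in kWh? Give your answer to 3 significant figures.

357 kWh

0.285/0.023 = 12.39
R_total = 12.39 + 0.0866 = 12.48 m²·K/W
E = A × HDD × 24 / R / 1000 = 156 × 1190 × 24 / 12.48 / 1000 = 357.1 kWh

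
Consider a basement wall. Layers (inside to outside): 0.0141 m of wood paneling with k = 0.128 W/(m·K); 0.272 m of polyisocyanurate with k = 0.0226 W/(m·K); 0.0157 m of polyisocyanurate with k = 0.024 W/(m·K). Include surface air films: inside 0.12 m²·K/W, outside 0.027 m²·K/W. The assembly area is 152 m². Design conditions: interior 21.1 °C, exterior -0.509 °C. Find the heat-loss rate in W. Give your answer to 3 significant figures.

254 W

0.0141/0.128 = 0.1102
0.272/0.0226 = 12.04
0.0157/0.024 = 0.6542
R_total = 0.12 + 0.1102 + 12.04 + 0.6542 + 0.027 = 12.95 m²·K/W
Q = A·ΔT/R = 152 × (21.1 − (-0.509)) / 12.95 = 253.7 W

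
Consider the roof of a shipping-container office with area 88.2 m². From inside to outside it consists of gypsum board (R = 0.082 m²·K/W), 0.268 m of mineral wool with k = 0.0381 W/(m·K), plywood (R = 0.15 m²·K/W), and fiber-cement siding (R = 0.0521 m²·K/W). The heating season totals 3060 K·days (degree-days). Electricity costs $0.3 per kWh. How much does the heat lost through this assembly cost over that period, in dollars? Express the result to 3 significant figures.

266 dollars

0.268/0.0381 = 7.034
R_total = 0.082 + 7.034 + 0.15 + 0.0521 = 7.318 m²·K/W
E = A × HDD × 24 / R / 1000 = 88.2 × 3060 × 24 / 7.318 / 1000 = 885.1 kWh
Cost = 885.1 × 0.3 = $265.5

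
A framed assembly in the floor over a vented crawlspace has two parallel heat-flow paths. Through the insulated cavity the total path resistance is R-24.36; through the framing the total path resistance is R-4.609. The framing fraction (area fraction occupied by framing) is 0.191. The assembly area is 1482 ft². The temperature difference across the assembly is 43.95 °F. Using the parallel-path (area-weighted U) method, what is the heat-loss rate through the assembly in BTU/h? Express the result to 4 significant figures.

4862 BTU/h

U_eff = 0.809/24.36 + 0.191/4.609 = 0.03321 + 0.041441 = 0.074651
R_eff = 1/U_eff = 13.396 ft²·°F·h/BTU
Q = 1482 × 43.95 / 13.396 = 4862.3 BTU/h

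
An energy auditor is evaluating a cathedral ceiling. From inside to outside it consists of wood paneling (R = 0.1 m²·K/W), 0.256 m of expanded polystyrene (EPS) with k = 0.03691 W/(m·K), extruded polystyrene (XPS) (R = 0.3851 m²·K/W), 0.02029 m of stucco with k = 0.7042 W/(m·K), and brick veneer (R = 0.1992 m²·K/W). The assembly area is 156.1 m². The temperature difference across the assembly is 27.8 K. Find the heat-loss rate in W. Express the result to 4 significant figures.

0.256/0.03691 = 6.9358
0.02029/0.7042 = 0.028813
R_total = 0.1 + 6.9358 + 0.3851 + 0.028813 + 0.1992 = 7.6489 m²·K/W
Q = A·ΔT/R = 156.1 × 27.8 / 7.6489 = 567.35 W

567.3 W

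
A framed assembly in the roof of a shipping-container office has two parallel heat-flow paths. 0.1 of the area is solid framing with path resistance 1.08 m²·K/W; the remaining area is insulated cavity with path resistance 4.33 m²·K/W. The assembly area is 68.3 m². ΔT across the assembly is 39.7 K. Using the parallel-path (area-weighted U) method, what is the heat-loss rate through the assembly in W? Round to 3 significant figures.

U_eff = 0.9/4.33 + 0.1/1.08 = 0.2079 + 0.09259 = 0.3004
R_eff = 1/U_eff = 3.328 m²·K/W
Q = 68.3 × 39.7 / 3.328 = 814.7 W

815 W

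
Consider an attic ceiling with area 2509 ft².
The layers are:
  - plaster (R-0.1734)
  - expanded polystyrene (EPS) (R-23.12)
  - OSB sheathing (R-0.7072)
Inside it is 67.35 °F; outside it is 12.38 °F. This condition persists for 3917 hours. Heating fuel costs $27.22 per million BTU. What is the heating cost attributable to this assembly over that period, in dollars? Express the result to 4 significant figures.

R_total = 0.1734 + 23.12 + 0.7072 = 24.001 ft²·°F·h/BTU
Q = 2509 × (67.35 − 12.38) / 24.001 = 5746.5 BTU/h
E = 5746.5 × 3917 = 22509000 BTU
Cost = 22509000/10⁶ × 27.22 = $612.7

612.7 dollars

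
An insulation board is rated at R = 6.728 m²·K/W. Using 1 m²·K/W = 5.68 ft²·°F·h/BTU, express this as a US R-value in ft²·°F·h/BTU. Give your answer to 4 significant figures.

R_US = 6.728 × 5.68 = 38.215

38.22 ft²·°F·h/BTU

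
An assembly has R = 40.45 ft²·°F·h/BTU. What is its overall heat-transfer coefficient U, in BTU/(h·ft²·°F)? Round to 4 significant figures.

0.02472 BTU/(h·ft²·°F)

U = 1/R = 1/40.45 = 0.024722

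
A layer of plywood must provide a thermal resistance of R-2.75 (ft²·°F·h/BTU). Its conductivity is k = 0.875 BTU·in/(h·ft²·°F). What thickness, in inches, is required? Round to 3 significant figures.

2.41 in

L = R × k = 2.75 × 0.875 = 2.406 in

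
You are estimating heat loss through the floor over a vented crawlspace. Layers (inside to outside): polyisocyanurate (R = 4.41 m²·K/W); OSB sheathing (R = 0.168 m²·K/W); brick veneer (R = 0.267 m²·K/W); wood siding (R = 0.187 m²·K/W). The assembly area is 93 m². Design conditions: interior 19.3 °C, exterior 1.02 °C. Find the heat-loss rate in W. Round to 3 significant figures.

R_total = 4.41 + 0.168 + 0.267 + 0.187 = 5.032 m²·K/W
Q = A·ΔT/R = 93 × (19.3 − 1.02) / 5.032 = 337.8 W

338 W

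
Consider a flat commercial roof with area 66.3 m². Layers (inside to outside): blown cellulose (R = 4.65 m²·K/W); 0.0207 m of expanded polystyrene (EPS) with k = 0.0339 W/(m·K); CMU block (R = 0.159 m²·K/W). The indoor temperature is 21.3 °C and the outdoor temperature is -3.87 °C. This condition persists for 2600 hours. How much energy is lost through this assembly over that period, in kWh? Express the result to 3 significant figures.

801 kWh

0.0207/0.0339 = 0.6106
R_total = 4.65 + 0.6106 + 0.159 = 5.42 m²·K/W
Q = 66.3 × (21.3 − (-3.87)) / 5.42 = 307.9 W
E = 307.9 W × 2600 h / 1000 = 800.6 kWh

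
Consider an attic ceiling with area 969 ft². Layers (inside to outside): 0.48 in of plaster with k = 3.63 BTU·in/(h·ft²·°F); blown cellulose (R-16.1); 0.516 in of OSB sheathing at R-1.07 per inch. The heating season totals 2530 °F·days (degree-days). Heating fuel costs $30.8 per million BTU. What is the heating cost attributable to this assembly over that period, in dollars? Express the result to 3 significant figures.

0.48/3.63 = 0.1322
0.516 × 1.07 = 0.5521
R_total = 0.1322 + 16.1 + 0.5521 = 16.78 ft²·°F·h/BTU
E = A × HDD × 24 / R = 969 × 2530 × 24 / 16.78 = 3506000 BTU
Cost = 3506000/10⁶ × 30.8 = $108

108 dollars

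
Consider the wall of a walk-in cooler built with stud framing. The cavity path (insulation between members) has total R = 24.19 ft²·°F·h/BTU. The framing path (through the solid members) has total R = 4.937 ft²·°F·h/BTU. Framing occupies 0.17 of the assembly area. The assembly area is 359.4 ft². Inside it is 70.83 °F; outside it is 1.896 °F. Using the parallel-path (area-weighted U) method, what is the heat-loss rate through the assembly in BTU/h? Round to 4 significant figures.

U_eff = 0.83/24.19 + 0.17/4.937 = 0.034312 + 0.034434 = 0.068746
R_eff = 1/U_eff = 14.546 ft²·°F·h/BTU
Q = 359.4 × (70.83 − 1.896) / 14.546 = 1703.2 BTU/h

1703 BTU/h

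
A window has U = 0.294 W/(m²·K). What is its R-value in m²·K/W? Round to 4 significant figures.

R = 1/U = 1/0.294 = 3.4014

3.401 m²·K/W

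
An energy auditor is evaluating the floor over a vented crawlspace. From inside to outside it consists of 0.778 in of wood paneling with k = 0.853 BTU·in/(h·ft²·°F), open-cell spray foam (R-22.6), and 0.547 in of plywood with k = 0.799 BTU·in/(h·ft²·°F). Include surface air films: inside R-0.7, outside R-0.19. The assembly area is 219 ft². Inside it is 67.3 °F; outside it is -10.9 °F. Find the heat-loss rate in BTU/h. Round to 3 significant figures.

0.778/0.853 = 0.9121
0.547/0.799 = 0.6846
R_total = 0.7 + 0.9121 + 22.6 + 0.6846 + 0.19 = 25.09 ft²·°F·h/BTU
Q = A·ΔT/R = 219 × (67.3 − (-10.9)) / 25.09 = 682.7 BTU/h

683 BTU/h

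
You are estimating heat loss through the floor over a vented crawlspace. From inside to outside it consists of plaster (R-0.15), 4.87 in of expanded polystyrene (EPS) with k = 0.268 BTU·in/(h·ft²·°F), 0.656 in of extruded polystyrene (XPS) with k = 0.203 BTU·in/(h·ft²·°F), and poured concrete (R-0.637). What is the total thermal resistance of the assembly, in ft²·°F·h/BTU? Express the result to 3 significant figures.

22.2 ft²·°F·h/BTU

4.87/0.268 = 18.17
0.656/0.203 = 3.232
R_total = 0.15 + 18.17 + 3.232 + 0.637 = 22.19 ft²·°F·h/BTU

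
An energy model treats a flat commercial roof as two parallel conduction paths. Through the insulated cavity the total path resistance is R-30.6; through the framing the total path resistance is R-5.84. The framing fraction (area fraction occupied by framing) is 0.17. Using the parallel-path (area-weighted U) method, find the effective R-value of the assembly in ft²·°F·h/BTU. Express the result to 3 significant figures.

U_eff = 0.83/30.6 + 0.17/5.84 = 0.02712 + 0.02911 = 0.05623
R_eff = 1/U_eff = 17.78 ft²·°F·h/BTU

17.8 ft²·°F·h/BTU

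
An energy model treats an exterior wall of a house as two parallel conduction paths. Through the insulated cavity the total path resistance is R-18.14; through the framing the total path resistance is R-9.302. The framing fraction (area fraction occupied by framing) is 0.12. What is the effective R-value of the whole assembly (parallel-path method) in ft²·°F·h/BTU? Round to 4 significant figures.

16.28 ft²·°F·h/BTU

U_eff = 0.88/18.14 + 0.12/9.302 = 0.048512 + 0.0129 = 0.061412
R_eff = 1/U_eff = 16.283 ft²·°F·h/BTU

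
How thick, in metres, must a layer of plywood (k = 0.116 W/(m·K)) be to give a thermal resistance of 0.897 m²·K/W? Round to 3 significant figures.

0.104 m

L = R·k = 0.897 × 0.116 = 0.1041 m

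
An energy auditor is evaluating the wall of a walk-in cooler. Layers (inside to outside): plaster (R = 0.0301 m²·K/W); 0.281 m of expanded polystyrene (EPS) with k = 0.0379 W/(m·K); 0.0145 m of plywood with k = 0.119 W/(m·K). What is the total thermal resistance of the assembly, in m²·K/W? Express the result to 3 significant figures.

7.57 m²·K/W

0.281/0.0379 = 7.414
0.0145/0.119 = 0.1218
R_total = 0.0301 + 7.414 + 0.1218 = 7.566 m²·K/W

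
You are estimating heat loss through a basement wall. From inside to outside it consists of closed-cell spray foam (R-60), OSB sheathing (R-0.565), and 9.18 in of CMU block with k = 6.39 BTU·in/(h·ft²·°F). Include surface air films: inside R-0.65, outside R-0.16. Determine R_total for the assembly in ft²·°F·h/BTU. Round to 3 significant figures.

62.8 ft²·°F·h/BTU

9.18/6.39 = 1.437
R_total = 0.65 + 60 + 0.565 + 1.437 + 0.16 = 62.81 ft²·°F·h/BTU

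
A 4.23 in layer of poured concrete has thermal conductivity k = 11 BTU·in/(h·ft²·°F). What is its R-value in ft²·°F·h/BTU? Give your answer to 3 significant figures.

0.385 ft²·°F·h/BTU

R = L/k = 4.23/11 = 0.3845 ft²·°F·h/BTU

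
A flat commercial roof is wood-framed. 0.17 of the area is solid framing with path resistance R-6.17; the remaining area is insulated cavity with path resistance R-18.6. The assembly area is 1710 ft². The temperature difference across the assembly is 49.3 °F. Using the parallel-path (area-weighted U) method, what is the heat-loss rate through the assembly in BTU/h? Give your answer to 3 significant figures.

U_eff = 0.83/18.6 + 0.17/6.17 = 0.04462 + 0.02755 = 0.07218
R_eff = 1/U_eff = 13.85 ft²·°F·h/BTU
Q = 1710 × 49.3 / 13.85 = 6085 BTU/h

6080 BTU/h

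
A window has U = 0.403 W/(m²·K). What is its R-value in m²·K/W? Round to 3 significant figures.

2.48 m²·K/W

R = 1/U = 1/0.403 = 2.481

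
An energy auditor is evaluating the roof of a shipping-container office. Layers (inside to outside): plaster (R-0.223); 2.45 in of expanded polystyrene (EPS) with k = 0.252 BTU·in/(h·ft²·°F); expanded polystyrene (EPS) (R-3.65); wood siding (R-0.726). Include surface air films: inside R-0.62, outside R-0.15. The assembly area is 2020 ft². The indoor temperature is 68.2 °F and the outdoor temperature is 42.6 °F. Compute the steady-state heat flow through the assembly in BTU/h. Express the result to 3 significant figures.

3430 BTU/h

2.45/0.252 = 9.722
R_total = 0.62 + 0.223 + 9.722 + 3.65 + 0.726 + 0.15 = 15.09 ft²·°F·h/BTU
Q = A·ΔT/R = 2020 × (68.2 − 42.6) / 15.09 = 3427 BTU/h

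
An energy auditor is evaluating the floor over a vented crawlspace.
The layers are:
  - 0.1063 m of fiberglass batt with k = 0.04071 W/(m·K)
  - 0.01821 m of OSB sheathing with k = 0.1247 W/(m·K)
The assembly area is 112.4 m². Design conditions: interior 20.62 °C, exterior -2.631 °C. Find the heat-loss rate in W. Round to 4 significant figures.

947.9 W

0.1063/0.04071 = 2.6112
0.01821/0.1247 = 0.14603
R_total = 2.6112 + 0.14603 = 2.7572 m²·K/W
Q = A·ΔT/R = 112.4 × (20.62 − (-2.631)) / 2.7572 = 947.86 W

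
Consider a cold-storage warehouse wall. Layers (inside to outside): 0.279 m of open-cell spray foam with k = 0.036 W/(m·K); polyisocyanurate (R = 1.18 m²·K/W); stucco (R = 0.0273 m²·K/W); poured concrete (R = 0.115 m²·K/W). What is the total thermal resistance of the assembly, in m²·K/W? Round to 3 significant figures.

0.279/0.036 = 7.75
R_total = 7.75 + 1.18 + 0.0273 + 0.115 = 9.072 m²·K/W

9.07 m²·K/W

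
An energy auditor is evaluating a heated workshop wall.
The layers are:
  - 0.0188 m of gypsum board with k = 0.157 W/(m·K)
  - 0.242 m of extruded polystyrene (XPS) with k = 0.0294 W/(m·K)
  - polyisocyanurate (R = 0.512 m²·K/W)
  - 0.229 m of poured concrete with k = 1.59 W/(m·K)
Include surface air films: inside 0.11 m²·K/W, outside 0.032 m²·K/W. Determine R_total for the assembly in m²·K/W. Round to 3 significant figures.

9.15 m²·K/W

0.0188/0.157 = 0.1197
0.242/0.0294 = 8.231
0.229/1.59 = 0.144
R_total = 0.11 + 0.1197 + 8.231 + 0.512 + 0.144 + 0.032 = 9.149 m²·K/W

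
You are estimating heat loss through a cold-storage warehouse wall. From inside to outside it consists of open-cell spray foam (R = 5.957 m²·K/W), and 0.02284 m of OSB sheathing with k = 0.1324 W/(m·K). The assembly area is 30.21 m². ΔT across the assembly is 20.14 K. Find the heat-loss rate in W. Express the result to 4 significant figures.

99.26 W

0.02284/0.1324 = 0.17251
R_total = 5.957 + 0.17251 = 6.1295 m²·K/W
Q = A·ΔT/R = 30.21 × 20.14 / 6.1295 = 99.262 W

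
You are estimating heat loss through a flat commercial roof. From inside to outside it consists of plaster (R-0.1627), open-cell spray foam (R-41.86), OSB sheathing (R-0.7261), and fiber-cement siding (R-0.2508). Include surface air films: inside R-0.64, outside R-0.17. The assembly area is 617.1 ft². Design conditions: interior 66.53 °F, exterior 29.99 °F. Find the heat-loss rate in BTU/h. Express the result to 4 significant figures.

514.7 BTU/h

R_total = 0.64 + 0.1627 + 41.86 + 0.7261 + 0.2508 + 0.17 = 43.81 ft²·°F·h/BTU
Q = A·ΔT/R = 617.1 × (66.53 − 29.99) / 43.81 = 514.7 BTU/h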